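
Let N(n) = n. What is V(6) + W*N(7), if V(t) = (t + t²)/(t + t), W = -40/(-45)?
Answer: 175/18 ≈ 9.7222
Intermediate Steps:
W = 8/9 (W = -40*(-1/45) = 8/9 ≈ 0.88889)
V(t) = (t + t²)/(2*t) (V(t) = (t + t²)/((2*t)) = (t + t²)*(1/(2*t)) = (t + t²)/(2*t))
V(6) + W*N(7) = (½ + (½)*6) + (8/9)*7 = (½ + 3) + 56/9 = 7/2 + 56/9 = 175/18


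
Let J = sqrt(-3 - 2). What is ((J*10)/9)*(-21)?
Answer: -70*I*sqrt(5)/3 ≈ -52.175*I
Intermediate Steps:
J = I*sqrt(5) (J = sqrt(-5) = I*sqrt(5) ≈ 2.2361*I)
((J*10)/9)*(-21) = (((I*sqrt(5))*10)/9)*(-21) = ((10*I*sqrt(5))*(1/9))*(-21) = (10*I*sqrt(5)/9)*(-21) = -70*I*sqrt(5)/3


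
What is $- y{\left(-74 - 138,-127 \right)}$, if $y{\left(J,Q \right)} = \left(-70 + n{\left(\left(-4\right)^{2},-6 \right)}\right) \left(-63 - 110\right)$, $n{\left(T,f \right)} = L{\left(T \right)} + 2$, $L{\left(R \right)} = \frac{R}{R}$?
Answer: $-11591$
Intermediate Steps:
$L{\left(R \right)} = 1$
$n{\left(T,f \right)} = 3$ ($n{\left(T,f \right)} = 1 + 2 = 3$)
$y{\left(J,Q \right)} = 11591$ ($y{\left(J,Q \right)} = \left(-70 + 3\right) \left(-63 - 110\right) = \left(-67\right) \left(-173\right) = 11591$)
$- y{\left(-74 - 138,-127 \right)} = \left(-1\right) 11591 = -11591$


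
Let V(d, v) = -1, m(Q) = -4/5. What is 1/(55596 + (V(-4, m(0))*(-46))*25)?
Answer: 1/56746 ≈ 1.7622e-5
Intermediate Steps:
m(Q) = -4/5 (m(Q) = -4*1/5 = -4/5)
1/(55596 + (V(-4, m(0))*(-46))*25) = 1/(55596 - 1*(-46)*25) = 1/(55596 + 46*25) = 1/(55596 + 1150) = 1/56746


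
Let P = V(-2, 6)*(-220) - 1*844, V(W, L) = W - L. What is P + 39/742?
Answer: 679711/742 ≈ 916.05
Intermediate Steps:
P = 916 (P = (-2 - 1*6)*(-220) - 1*844 = (-2 - 6)*(-220) - 844 = -8*(-220) - 844 = 1760 - 844 = 916)
P + 39/742 = 916 + 39/742 = 679711/742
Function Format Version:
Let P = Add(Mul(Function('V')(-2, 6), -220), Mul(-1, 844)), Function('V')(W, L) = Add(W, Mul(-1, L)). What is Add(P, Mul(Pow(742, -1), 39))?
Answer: Rational(679711, 742) ≈ 916.05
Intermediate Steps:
P = 916 (P = Add(Mul(Add(-2, Mul(-1, 6)), -220), Mul(-1, 844)) = Add(Mul(Add(-2, -6), -220), -844) = Add(Mul(-8, -220), -844) = Add(1760, -844) = 916)
Add(P, Mul(Pow(742, -1), 39)) = Add(916, Mul(Pow(742, -1), 39)) = Add(916, Mul(Rational(1, 742), 39)) = Add(916, Rational(39, 742)) = Rational(679711, 742)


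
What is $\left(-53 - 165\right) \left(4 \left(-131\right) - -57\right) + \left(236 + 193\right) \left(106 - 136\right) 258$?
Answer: $-3218654$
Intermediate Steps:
$\left(-53 - 165\right) \left(4 \left(-131\right) - -57\right) + \left(236 + 193\right) \left(106 - 136\right) 258 = - 218 \left(-524 + \left(-65 + 122\right)\right) + 429 \left(-30\right) 258 = - 218 \left(-524 + 57\right) - 3320460 = \left(-218\right) \left(-467\right) - 3320460 = 101806 - 3320460 = -3218654$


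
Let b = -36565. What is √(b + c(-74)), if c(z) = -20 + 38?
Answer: I*√36547 ≈ 191.17*I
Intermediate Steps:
c(z) = 18
√(b + c(-74)) = √(-36565 + 18) = √(-36547) = I*√36547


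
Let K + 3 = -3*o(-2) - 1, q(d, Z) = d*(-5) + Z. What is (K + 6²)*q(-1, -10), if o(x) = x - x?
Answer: -160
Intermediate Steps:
o(x) = 0
q(d, Z) = Z - 5*d (q(d, Z) = -5*d + Z = Z - 5*d)
K = -4 (K = -3 + (-3*0 - 1) = -3 + (0 - 1) = -3 - 1 = -4)
(K + 6²)*q(-1, -10) = (-4 + 6²)*(-10 - 5*(-1)) = (-4 + 36)*(-10 + 5) = 32*(-5) = -160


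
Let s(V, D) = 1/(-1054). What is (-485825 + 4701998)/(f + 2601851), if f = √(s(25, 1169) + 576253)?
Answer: 11562226048779042/7135187964645193 - 12648519*√71129852966/7135187964645193 ≈ 1.6200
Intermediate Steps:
s(V, D) = -1/1054
f = 3*√71129852966/1054 (f = √(-1/1054 + 576253) = √(607370661/1054) = 3*√71129852966/1054 ≈ 759.11)
(-485825 + 4701998)/(f + 2601851) = (-485825 + 4701998)/(3*√71129852966/1054 + 2601851) = 4216173/(2601851 + 3*√71129852966/1054)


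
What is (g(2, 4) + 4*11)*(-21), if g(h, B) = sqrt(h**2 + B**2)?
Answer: -924 - 42*sqrt(5) ≈ -1017.9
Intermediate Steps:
g(h, B) = sqrt(B**2 + h**2)
(g(2, 4) + 4*11)*(-21) = (sqrt(4**2 + 2**2) + 4*11)*(-21) = (sqrt(16 + 4) + 44)*(-21) = (sqrt(20) + 44)*(-21) = (2*sqrt(5) + 44)*(-21) = (44 + 2*sqrt(5))*(-21) = -924 - 42*sqrt(5)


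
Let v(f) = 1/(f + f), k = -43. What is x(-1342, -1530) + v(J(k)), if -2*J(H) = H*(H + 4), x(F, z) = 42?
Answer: 70433/1677 ≈ 41.999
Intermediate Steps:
J(H) = -H*(4 + H)/2 (J(H) = -H*(H + 4)/2 = -H*(4 + H)/2)
v(f) = 1/(2*f)
x(-1342, -1530) + v(J(k)) = 42 + 1/(2*((-1/2*(-43)*(4 - 43)))) = 42 + 1/(2*((-1/2*(-43)*(-39)))) = 42 + 1/(2*(-1677/2)) = 42 + (1/2)*(-2/1677) = 42 - 1/1677 = 70433/1677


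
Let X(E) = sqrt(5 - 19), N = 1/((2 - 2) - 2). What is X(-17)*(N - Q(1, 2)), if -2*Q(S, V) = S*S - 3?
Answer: -3*I*sqrt(14)/2 ≈ -5.6125*I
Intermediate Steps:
Q(S, V) = 3/2 - S**2/2 (Q(S, V) = -(S*S - 3)/2 = -(S**2 - 3)/2 = -(-3 + S**2)/2 = 3/2 - S**2/2)
N = -1/2 (N = 1/(0 - 2) = 1/(-2) = -1/2 ≈ -0.50000)
X(E) = I*sqrt(14) (X(E) = sqrt(-14) = I*sqrt(14))
X(-17)*(N - Q(1, 2)) = (I*sqrt(14))*(-1/2 - (3/2 - 1/2*1**2)) = (I*sqrt(14))*(-1/2 - (3/2 - 1/2*1)) = (I*sqrt(14))*(-1/2 - (3/2 - 1/2)) = (I*sqrt(14))*(-1/2 - 1*1) = (I*sqrt(14))*(-1/2 - 1) = (I*sqrt(14))*(-3/2) = -3*I*sqrt(14)/2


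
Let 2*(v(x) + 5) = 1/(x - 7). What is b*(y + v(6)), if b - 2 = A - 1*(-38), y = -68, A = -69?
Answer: 4263/2 ≈ 2131.5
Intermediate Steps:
v(x) = -5 + 1/(2*(-7 + x)) (v(x) = -5 + 1/(2*(x - 7)) = -5 + 1/(2*(-7 + x)))
b = -29 (b = 2 + (-69 - 1*(-38)) = 2 + (-69 + 38) = 2 - 31 = -29)
b*(y + v(6)) = -29*(-68 + (71 - 10*6)/(2*(-7 + 6))) = -29*(-68 + (½)*(71 - 60)/(-1)) = -29*(-68 + (½)*(-1)*11) = -29*(-68 - 11/2) = -29*(-147/2) = 4263/2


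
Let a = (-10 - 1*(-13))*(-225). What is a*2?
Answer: -1350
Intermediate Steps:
a = -675 (a = (-10 + 13)*(-225) = 3*(-225) = -675)
a*2 = -675*2 = -1350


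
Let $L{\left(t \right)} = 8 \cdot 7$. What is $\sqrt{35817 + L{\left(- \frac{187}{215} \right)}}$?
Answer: $\sqrt{35873} \approx 189.4$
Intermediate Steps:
$L{\left(t \right)} = 56$
$\sqrt{35817 + L{\left(- \frac{187}{215} \right)}} = \sqrt{35817 + 56} = \sqrt{35873}$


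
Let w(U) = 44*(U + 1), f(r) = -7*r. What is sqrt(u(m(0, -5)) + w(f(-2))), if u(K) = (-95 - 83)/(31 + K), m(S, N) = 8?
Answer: sqrt(996918)/39 ≈ 25.601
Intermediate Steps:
u(K) = -178/(31 + K)
w(U) = 44 + 44*U (w(U) = 44*(1 + U) = 44 + 44*U)
sqrt(u(m(0, -5)) + w(f(-2))) = sqrt(-178/(31 + 8) + (44 + 44*(-7*(-2)))) = sqrt(-178/39 + (44 + 44*14)) = sqrt(-178*1/39 + (44 + 616)) = sqrt(-178/39 + 660) = sqrt(25562/39) = sqrt(996918)/39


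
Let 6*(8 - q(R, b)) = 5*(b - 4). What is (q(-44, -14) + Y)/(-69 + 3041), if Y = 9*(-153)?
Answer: -677/1486 ≈ -0.45559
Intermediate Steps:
q(R, b) = 34/3 - 5*b/6 (q(R, b) = 8 - 5*(b - 4)/6 = 8 - 5*(-4 + b)/6 = 8 - (-20 + 5*b)/6 = 8 + (10/3 - 5*b/6) = 34/3 - 5*b/6)
Y = -1377
(q(-44, -14) + Y)/(-69 + 3041) = ((34/3 - ⅚*(-14)) - 1377)/(-69 + 3041) = ((34/3 + 35/3) - 1377)/2972 = (23 - 1377)*(1/2972) = -1354*1/2972 = -677/1486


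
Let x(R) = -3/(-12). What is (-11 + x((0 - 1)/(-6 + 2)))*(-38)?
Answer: 817/2 ≈ 408.50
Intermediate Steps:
x(R) = 1/4 (x(R) = -3*(-1/12) = 1/4)
(-11 + x((0 - 1)/(-6 + 2)))*(-38) = (-11 + 1/4)*(-38) = -43/4*(-38) = 817/2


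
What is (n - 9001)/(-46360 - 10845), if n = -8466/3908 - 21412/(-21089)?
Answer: 74191958519/471459652546 ≈ 0.15737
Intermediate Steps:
n = -47430689/41207906 (n = -8466*1/3908 - 21412*(-1/21089) = -4233/1954 + 21412/21089 = -47430689/41207906 ≈ -1.1510)
(n - 9001)/(-46360 - 10845) = (-47430689/41207906 - 9001)/(-46360 - 10845) = -370959792595/41207906/(-57205) = -370959792595/41207906*(-1/57205) = 74191958519/471459652546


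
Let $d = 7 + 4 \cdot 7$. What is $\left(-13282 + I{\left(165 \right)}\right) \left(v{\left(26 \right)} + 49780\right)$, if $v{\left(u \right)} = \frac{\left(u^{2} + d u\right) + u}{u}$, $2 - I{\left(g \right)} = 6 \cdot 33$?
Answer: $-671770476$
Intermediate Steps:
$d = 35$ ($d = 7 + 28 = 35$)
$I{\left(g \right)} = -196$ ($I{\left(g \right)} = 2 - 6 \cdot 33 = 2 - 198 = -196$)
$v{\left(u \right)} = \frac{u^{2} + 36 u}{u}$ ($v{\left(u \right)} = \frac{\left(u^{2} + 35 u\right) + u}{u} = \frac{u^{2} + 36 u}{u}$)
$\left(-13282 + I{\left(165 \right)}\right) \left(v{\left(26 \right)} + 49780\right) = \left(-13282 - 196\right) \left(\left(36 + 26\right) + 49780\right) = - 13478 \left(62 + 49780\right) = \left(-13478\right) 49842 = -671770476$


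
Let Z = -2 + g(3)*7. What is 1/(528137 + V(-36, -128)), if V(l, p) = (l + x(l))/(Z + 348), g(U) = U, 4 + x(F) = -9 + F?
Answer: 367/193826194 ≈ 1.8934e-6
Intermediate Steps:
x(F) = -13 + F (x(F) = -4 + (-9 + F) = -13 + F)
Z = 19 (Z = -2 + 3*7 = -2 + 21 = 19)
V(l, p) = -13/367 + 2*l/367 (V(l, p) = (l + (-13 + l))/(19 + 348) = (-13 + 2*l)/367 = (-13 + 2*l)*(1/367) = -13/367 + 2*l/367)
1/(528137 + V(-36, -128)) = 1/(528137 + (-13/367 + (2/367)*(-36))) = 1/(528137 + (-13/367 - 72/367)) = 1/(528137 - 85/367) = 1/(193826194/367) = 367/193826194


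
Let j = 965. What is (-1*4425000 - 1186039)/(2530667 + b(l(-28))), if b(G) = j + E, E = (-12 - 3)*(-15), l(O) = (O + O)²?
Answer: -5611039/2531857 ≈ -2.2162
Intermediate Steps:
l(O) = 4*O² (l(O) = (2*O)² = 4*O²)
E = 225 (E = -15*(-15) = 225)
b(G) = 1190 (b(G) = 965 + 225 = 1190)
(-1*4425000 - 1186039)/(2530667 + b(l(-28))) = (-1*4425000 - 1186039)/(2530667 + 1190) = (-4425000 - 1186039)/2531857 = -5611039*1/2531857 = -5611039/2531857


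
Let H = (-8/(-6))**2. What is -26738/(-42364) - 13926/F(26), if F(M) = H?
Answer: -663652721/84728 ≈ -7832.7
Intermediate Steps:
H = 16/9 (H = (-8*(-1/6))**2 = (4/3)**2 = 16/9 ≈ 1.7778)
F(M) = 16/9
-26738/(-42364) - 13926/F(26) = -26738/(-42364) - 13926/16/9 = -26738*(-1/42364) - 13926*9/16 = 13369/21182 - 62667/8 = -663652721/84728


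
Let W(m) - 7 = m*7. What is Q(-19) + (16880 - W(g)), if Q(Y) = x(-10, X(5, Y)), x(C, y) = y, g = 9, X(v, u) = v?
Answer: 16815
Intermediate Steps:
W(m) = 7 + 7*m (W(m) = 7 + m*7 = 7 + 7*m)
Q(Y) = 5
Q(-19) + (16880 - W(g)) = 5 + (16880 - (7 + 7*9)) = 5 + (16880 - (7 + 63)) = 5 + (16880 - 1*70) = 5 + (16880 - 70) = 5 + 16810 = 16815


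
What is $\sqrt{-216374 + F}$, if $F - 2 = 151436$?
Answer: $2 i \sqrt{16234} \approx 254.83 i$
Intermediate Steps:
$F = 151438$ ($F = 2 + 151436 = 151438$)
$\sqrt{-216374 + F} = \sqrt{-216374 + 151438} = \sqrt{-64936} = 2 i \sqrt{16234}$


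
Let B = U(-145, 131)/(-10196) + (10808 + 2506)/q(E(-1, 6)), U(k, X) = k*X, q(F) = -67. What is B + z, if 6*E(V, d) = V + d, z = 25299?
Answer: 17148079589/683132 ≈ 25102.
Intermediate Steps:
E(V, d) = V/6 + d/6 (E(V, d) = (V + d)/6 = V/6 + d/6)
U(k, X) = X*k
B = -134476879/683132 (B = (131*(-145))/(-10196) + (10808 + 2506)/(-67) = -18995*(-1/10196) + 13314*(-1/67) = 18995/10196 - 13314/67 = -134476879/683132 ≈ -196.85)
B + z = -134476879/683132 + 25299 = 17148079589/683132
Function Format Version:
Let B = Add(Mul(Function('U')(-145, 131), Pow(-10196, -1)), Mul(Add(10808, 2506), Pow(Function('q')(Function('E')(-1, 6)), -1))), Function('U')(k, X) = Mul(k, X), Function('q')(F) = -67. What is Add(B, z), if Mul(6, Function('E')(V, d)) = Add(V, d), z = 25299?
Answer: Rational(17148079589, 683132) ≈ 25102.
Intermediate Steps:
Function('E')(V, d) = Add(Mul(Rational(1, 6), V), Mul(Rational(1, 6), d)) (Function('E')(V, d) = Mul(Rational(1, 6), Add(V, d)) = Add(Mul(Rational(1, 6), V), Mul(Rational(1, 6), d)))
Function('U')(k, X) = Mul(X, k)
B = Rational(-134476879, 683132) (B = Add(Mul(Mul(131, -145), Pow(-10196, -1)), Mul(Add(10808, 2506), Pow(-67, -1))) = Add(Mul(-18995, Rational(-1, 10196)), Mul(13314, Rational(-1, 67))) = Add(Rational(18995, 10196), Rational(-13314, 67)) = Rational(-134476879, 683132) ≈ -196.85)
Add(B, z) = Add(Rational(-134476879, 683132), 25299) = Rational(17148079589, 683132)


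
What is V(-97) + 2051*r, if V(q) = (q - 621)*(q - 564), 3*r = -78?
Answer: 421272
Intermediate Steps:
r = -26 (r = (⅓)*(-78) = -26)
V(q) = (-621 + q)*(-564 + q)
V(-97) + 2051*r = (350244 + (-97)² - 1185*(-97)) + 2051*(-26) = (350244 + 9409 + 114945) - 53326 = 474598 - 53326 = 421272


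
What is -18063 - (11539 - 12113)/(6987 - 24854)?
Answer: -322732195/17867 ≈ -18063.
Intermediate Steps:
-18063 - (11539 - 12113)/(6987 - 24854) = -18063 - (-574)/(-17867) = -18063 - (-574)*(-1)/17867 = -18063 - 1*574/17867 = -18063 - 574/17867 = -322732195/17867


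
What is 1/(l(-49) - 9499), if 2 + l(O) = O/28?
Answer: -4/38011 ≈ -0.00010523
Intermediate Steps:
l(O) = -2 + O/28
1/(l(-49) - 9499) = 1/((-2 + (1/28)*(-49)) - 9499) = 1/((-2 - 7/4) - 9499) = 1/(-15/4 - 9499) = 1/(-38011/4) = -4/38011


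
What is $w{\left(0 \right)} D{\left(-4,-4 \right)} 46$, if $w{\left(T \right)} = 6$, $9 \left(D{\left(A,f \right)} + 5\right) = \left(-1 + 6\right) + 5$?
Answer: $- \frac{3220}{3} \approx -1073.3$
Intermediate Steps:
$D{\left(A,f \right)} = - \frac{35}{9}$ ($D{\left(A,f \right)} = -5 + \frac{\left(-1 + 6\right) + 5}{9} = -5 + \frac{5 + 5}{9} = -5 + \frac{1}{9} \cdot 10 = -5 + \frac{10}{9} = - \frac{35}{9}$)
$w{\left(0 \right)} D{\left(-4,-4 \right)} 46 = 6 \left(- \frac{35}{9}\right) 46 = \left(- \frac{70}{3}\right) 46 = - \frac{3220}{3}$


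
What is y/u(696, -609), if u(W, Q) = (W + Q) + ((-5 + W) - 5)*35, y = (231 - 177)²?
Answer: 2916/24097 ≈ 0.12101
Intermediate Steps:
y = 2916 (y = 54² = 2916)
u(W, Q) = -350 + Q + 36*W (u(W, Q) = (Q + W) + (-10 + W)*35 = (Q + W) + (-350 + 35*W) = -350 + Q + 36*W)
y/u(696, -609) = 2916/(-350 - 609 + 36*696) = 2916/(-350 - 609 + 25056) = 2916/24097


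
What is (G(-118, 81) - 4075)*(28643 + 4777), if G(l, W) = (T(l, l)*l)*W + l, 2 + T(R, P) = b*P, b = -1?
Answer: -37193819820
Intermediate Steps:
T(R, P) = -2 - P
G(l, W) = l + W*l*(-2 - l) (G(l, W) = ((-2 - l)*l)*W + l = (l*(-2 - l))*W + l = W*l*(-2 - l) + l = l + W*l*(-2 - l))
(G(-118, 81) - 4075)*(28643 + 4777) = (-118*(1 - 1*81*(2 - 118)) - 4075)*(28643 + 4777) = (-118*(1 - 1*81*(-116)) - 4075)*33420 = (-118*(1 + 9396) - 4075)*33420 = (-118*9397 - 4075)*33420 = (-1108846 - 4075)*33420 = -1112921*33420 = -37193819820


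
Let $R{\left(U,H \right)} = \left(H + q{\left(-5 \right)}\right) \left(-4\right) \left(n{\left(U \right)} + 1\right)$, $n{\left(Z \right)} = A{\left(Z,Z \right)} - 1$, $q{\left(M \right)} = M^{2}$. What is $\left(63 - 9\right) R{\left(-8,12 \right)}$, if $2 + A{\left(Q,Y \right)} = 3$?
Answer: $-7992$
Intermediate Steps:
$A{\left(Q,Y \right)} = 1$ ($A{\left(Q,Y \right)} = -2 + 3 = 1$)
$n{\left(Z \right)} = 0$ ($n{\left(Z \right)} = 1 - 1 = 0$)
$R{\left(U,H \right)} = -100 - 4 H$ ($R{\left(U,H \right)} = \left(H + \left(-5\right)^{2}\right) \left(-4\right) \left(0 + 1\right) = \left(H + 25\right) \left(-4\right) 1 = \left(25 + H\right) \left(-4\right) 1 = \left(-100 - 4 H\right) 1 = -100 - 4 H$)
$\left(63 - 9\right) R{\left(-8,12 \right)} = \left(63 - 9\right) \left(-100 - 48\right) = 54 \left(-100 - 48\right) = 54 \left(-148\right) = -7992$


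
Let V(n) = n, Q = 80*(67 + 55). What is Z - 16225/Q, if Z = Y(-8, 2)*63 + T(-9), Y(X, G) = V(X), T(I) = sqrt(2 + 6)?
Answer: -987053/1952 + 2*sqrt(2) ≈ -502.83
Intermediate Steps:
T(I) = 2*sqrt(2) (T(I) = sqrt(8) = 2*sqrt(2))
Q = 9760 (Q = 80*122 = 9760)
Y(X, G) = X
Z = -504 + 2*sqrt(2) (Z = -8*63 + 2*sqrt(2) = -504 + 2*sqrt(2) ≈ -501.17)
Z - 16225/Q = (-504 + 2*sqrt(2)) - 16225/9760 = (-504 + 2*sqrt(2)) - 16225*1/9760 = (-504 + 2*sqrt(2)) - 3245/1952 = -987053/1952 + 2*sqrt(2)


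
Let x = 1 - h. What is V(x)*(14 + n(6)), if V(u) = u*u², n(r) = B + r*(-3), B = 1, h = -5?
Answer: -648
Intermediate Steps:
n(r) = 1 - 3*r (n(r) = 1 + r*(-3) = 1 - 3*r)
x = 6 (x = 1 - 1*(-5) = 1 + 5 = 6)
V(u) = u³
V(x)*(14 + n(6)) = 6³*(14 + (1 - 3*6)) = 216*(14 + (1 - 18)) = 216*(14 - 17) = 216*(-3) = -648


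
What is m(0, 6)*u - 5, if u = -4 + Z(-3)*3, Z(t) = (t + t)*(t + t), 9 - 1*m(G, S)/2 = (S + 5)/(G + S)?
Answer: 4457/3 ≈ 1485.7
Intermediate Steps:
m(G, S) = 18 - 2*(5 + S)/(G + S) (m(G, S) = 18 - 2*(S + 5)/(G + S) = 18 - 2*(5 + S)/(G + S))
Z(t) = 4*t**2 (Z(t) = (2*t)*(2*t) = 4*t**2)
u = 104 (u = -4 + (4*(-3)**2)*3 = -4 + (4*9)*3 = -4 + 36*3 = -4 + 108 = 104)
m(0, 6)*u - 5 = (2*(-5 + 8*6 + 9*0)/(0 + 6))*104 - 5 = (2*(-5 + 48 + 0)/6)*104 - 5 = (2*(1/6)*43)*104 - 5 = (43/3)*104 - 5 = 4472/3 - 5 = 4457/3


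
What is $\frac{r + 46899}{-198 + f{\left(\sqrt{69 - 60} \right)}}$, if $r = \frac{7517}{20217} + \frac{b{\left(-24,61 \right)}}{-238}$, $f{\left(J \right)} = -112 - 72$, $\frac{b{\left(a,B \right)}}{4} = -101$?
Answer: $- \frac{56417835617}{459512193} \approx -122.78$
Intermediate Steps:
$b{\left(a,B \right)} = -404$ ($b{\left(a,B \right)} = 4 \left(-101\right) = -404$)
$f{\left(J \right)} = -184$
$r = \frac{4978357}{2405823}$ ($r = \frac{7517}{20217} - \frac{404}{-238} = 7517 \cdot \frac{1}{20217} - - \frac{202}{119} = \frac{7517}{20217} + \frac{202}{119} = \frac{4978357}{2405823} \approx 2.0693$)
$\frac{r + 46899}{-198 + f{\left(\sqrt{69 - 60} \right)}} = \frac{\frac{4978357}{2405823} + 46899}{-198 - 184} = \frac{112835671234}{2405823 \left(-382\right)} = \frac{112835671234}{2405823} \left(- \frac{1}{382}\right) = - \frac{56417835617}{459512193}$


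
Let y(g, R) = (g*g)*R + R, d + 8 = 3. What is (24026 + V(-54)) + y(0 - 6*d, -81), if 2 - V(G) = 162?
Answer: -49115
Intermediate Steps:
d = -5 (d = -8 + 3 = -5)
V(G) = -160 (V(G) = 2 - 1*162 = 2 - 162 = -160)
y(g, R) = R + R*g² (y(g, R) = g²*R + R = R*g² + R = R + R*g²)
(24026 + V(-54)) + y(0 - 6*d, -81) = (24026 - 160) - 81*(1 + (0 - 6*(-5))²) = 23866 - 81*(1 + (0 + 30)²) = 23866 - 81*(1 + 30²) = 23866 - 81*(1 + 900) = 23866 - 81*901 = 23866 - 72981 = -49115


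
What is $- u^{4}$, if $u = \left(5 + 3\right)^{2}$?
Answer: $-16777216$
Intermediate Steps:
$u = 64$ ($u = 8^{2} = 64$)
$- u^{4} = - 64^{4} = \left(-1\right) 16777216 = -16777216$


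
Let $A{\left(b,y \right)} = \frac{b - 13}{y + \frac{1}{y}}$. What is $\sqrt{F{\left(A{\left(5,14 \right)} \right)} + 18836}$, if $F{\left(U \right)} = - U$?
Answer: $\frac{2 \sqrt{182757097}}{197} \approx 137.25$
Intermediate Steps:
$A{\left(b,y \right)} = \frac{-13 + b}{y + \frac{1}{y}}$
$\sqrt{F{\left(A{\left(5,14 \right)} \right)} + 18836} = \sqrt{- \frac{14 \left(-13 + 5\right)}{1 + 14^{2}} + 18836} = \sqrt{- \frac{14 \left(-8\right)}{1 + 196} + 18836} = \sqrt{- \frac{14 \left(-8\right)}{197} + 18836} = \sqrt{\left(-1\right) \left(- \frac{112}{197}\right) + 18836} = \sqrt{\frac{112}{197} + 18836} = \sqrt{\frac{3710804}{197}} = \frac{2 \sqrt{182757097}}{197}$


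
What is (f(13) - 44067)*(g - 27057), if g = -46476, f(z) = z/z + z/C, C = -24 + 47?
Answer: 74526063165/23 ≈ 3.2403e+9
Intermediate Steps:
C = 23
f(z) = 1 + z/23 (f(z) = z/z + z/23 = 1 + z*(1/23) = 1 + z/23)
(f(13) - 44067)*(g - 27057) = ((1 + (1/23)*13) - 44067)*(-46476 - 27057) = ((1 + 13/23) - 44067)*(-73533) = (36/23 - 44067)*(-73533) = -1013505/23*(-73533) = 74526063165/23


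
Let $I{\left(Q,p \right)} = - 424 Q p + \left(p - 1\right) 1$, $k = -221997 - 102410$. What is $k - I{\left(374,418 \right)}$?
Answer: $65959944$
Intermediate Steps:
$k = -324407$ ($k = -221997 - 102410 = -324407$)
$I{\left(Q,p \right)} = -1 + p - 424 Q p$ ($I{\left(Q,p \right)} = - 424 Q p + \left(-1 + p\right) 1 = - 424 Q p + \left(-1 + p\right) = -1 + p - 424 Q p$)
$k - I{\left(374,418 \right)} = -324407 - \left(-1 + 418 - 158576 \cdot 418\right) = -324407 - \left(-1 + 418 - 66284768\right) = -324407 - -66284351 = -324407 + 66284351 = 65959944$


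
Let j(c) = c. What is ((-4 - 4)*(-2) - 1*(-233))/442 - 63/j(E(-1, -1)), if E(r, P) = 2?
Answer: -6837/221 ≈ -30.937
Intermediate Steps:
((-4 - 4)*(-2) - 1*(-233))/442 - 63/j(E(-1, -1)) = ((-4 - 4)*(-2) - 1*(-233))/442 - 63/2 = (-8*(-2) + 233)*(1/442) - 63*½ = (16 + 233)*(1/442) - 63/2 = 249*(1/442) - 63/2 = 249/442 - 63/2 = -6837/221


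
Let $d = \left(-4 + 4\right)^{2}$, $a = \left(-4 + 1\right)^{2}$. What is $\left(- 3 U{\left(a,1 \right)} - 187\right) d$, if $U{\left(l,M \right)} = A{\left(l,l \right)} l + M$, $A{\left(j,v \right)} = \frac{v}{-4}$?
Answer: $0$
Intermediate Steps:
$a = 9$ ($a = \left(-3\right)^{2} = 9$)
$d = 0$ ($d = 0^{2} = 0$)
$A{\left(j,v \right)} = - \frac{v}{4}$ ($A{\left(j,v \right)} = v \left(- \frac{1}{4}\right) = - \frac{v}{4}$)
$U{\left(l,M \right)} = M - \frac{l^{2}}{4}$ ($U{\left(l,M \right)} = - \frac{l}{4} l + M = - \frac{l^{2}}{4} + M = M - \frac{l^{2}}{4}$)
$\left(- 3 U{\left(a,1 \right)} - 187\right) d = \left(- 3 \left(1 - \frac{9^{2}}{4}\right) - 187\right) 0 = \left(- 3 \left(1 - \frac{81}{4}\right) - 187\right) 0 = \left(\left(-3\right) \left(- \frac{77}{4}\right) - 187\right) 0 = \left(\frac{231}{4} - 187\right) 0 = \left(- \frac{517}{4}\right) 0 = 0$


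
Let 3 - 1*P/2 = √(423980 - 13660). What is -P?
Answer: -6 + 8*√25645 ≈ 1275.1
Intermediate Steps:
P = 6 - 8*√25645 (P = 6 - 2*√(423980 - 13660) = 6 - 8*√25645 ≈ -1275.1)
-P = -(6 - 8*√25645) = -6 + 8*√25645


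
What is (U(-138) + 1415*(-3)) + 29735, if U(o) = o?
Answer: 25352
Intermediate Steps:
(U(-138) + 1415*(-3)) + 29735 = (-138 + 1415*(-3)) + 29735 = (-138 - 4245) + 29735 = -4383 + 29735 = 25352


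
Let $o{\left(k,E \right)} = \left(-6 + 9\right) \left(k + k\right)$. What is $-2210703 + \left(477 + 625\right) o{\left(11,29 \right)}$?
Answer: $-2137971$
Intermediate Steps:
$o{\left(k,E \right)} = 6 k$ ($o{\left(k,E \right)} = 3 \cdot 2 k = 6 k$)
$-2210703 + \left(477 + 625\right) o{\left(11,29 \right)} = -2210703 + \left(477 + 625\right) 6 \cdot 11 = -2210703 + 1102 \cdot 66 = -2210703 + 72732 = -2137971$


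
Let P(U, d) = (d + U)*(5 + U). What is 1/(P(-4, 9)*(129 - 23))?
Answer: 1/530 ≈ 0.0018868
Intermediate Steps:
P(U, d) = (5 + U)*(U + d) (P(U, d) = (U + d)*(5 + U) = (5 + U)*(U + d))
1/(P(-4, 9)*(129 - 23)) = 1/(((-4)**2 + 5*(-4) + 5*9 - 4*9)*(129 - 23)) = 1/((16 - 20 + 45 - 36)*106) = 1/(5*106) = 1/530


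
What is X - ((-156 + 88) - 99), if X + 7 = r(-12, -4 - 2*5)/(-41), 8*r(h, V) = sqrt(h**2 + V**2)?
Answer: 160 - sqrt(85)/164 ≈ 159.94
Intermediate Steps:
r(h, V) = sqrt(V**2 + h**2)/8 (r(h, V) = sqrt(h**2 + V**2)/8 = sqrt(V**2 + h**2)/8)
X = -7 - sqrt(85)/164 (X = -7 + (sqrt((-4 - 2*5)**2 + (-12)**2)/8)/(-41) = -7 + (sqrt((-4 - 10)**2 + 144)/8)*(-1/41) = -7 + (sqrt((-14)**2 + 144)/8)*(-1/41) = -7 + (sqrt(196 + 144)/8)*(-1/41) = -7 + (sqrt(340)/8)*(-1/41) = -7 + ((2*sqrt(85))/8)*(-1/41) = -7 + (sqrt(85)/4)*(-1/41) = -7 - sqrt(85)/164 ≈ -7.0562)
X - ((-156 + 88) - 99) = (-7 - sqrt(85)/164) - ((-156 + 88) - 99) = (-7 - sqrt(85)/164) - (-68 - 99) = (-7 - sqrt(85)/164) - 1*(-167) = (-7 - sqrt(85)/164) + 167 = 160 - sqrt(85)/164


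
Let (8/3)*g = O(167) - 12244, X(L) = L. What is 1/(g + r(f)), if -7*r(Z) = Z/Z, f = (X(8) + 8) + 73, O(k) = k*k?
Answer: 56/328537 ≈ 0.00017045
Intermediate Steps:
O(k) = k²
g = 46935/8 (g = 3*(167² - 12244)/8 = 3*(27889 - 12244)/8 = (3/8)*15645 = 46935/8 ≈ 5866.9)
f = 89 (f = (8 + 8) + 73 = 16 + 73 = 89)
r(Z) = -⅐ (r(Z) = -Z/(7*Z) = -⅐*1 = -⅐)
1/(g + r(f)) = 1/(46935/8 - ⅐) = 1/(328537/56) = 56/328537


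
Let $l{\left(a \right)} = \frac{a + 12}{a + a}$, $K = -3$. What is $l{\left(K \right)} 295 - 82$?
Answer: $- \frac{1049}{2} \approx -524.5$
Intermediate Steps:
$l{\left(a \right)} = \frac{12 + a}{2 a}$
$l{\left(K \right)} 295 - 82 = \frac{12 - 3}{2 \left(-3\right)} 295 - 82 = \frac{1}{2} \left(- \frac{1}{3}\right) 9 \cdot 295 - 82 = \left(- \frac{3}{2}\right) 295 - 82 = - \frac{885}{2} - 82 = - \frac{1049}{2}$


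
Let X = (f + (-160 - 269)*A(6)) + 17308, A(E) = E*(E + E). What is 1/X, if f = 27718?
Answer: 1/14138 ≈ 7.0731e-5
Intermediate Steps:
A(E) = 2*E² (A(E) = E*(2*E) = 2*E²)
X = 14138 (X = (27718 + (-160 - 269)*(2*6²)) + 17308 = (27718 - 858*36) + 17308 = (27718 - 429*72) + 17308 = (27718 - 30888) + 17308 = -3170 + 17308 = 14138)
1/X = 1/14138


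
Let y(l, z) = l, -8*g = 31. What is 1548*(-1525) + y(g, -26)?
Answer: -18885631/8 ≈ -2.3607e+6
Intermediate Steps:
g = -31/8 (g = -⅛*31 = -31/8 ≈ -3.8750)
1548*(-1525) + y(g, -26) = 1548*(-1525) - 31/8 = -2360700 - 31/8 = -18885631/8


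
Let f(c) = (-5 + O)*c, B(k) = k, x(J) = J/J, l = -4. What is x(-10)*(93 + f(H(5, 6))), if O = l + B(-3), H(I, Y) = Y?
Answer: 21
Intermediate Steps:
x(J) = 1
O = -7 (O = -4 - 3 = -7)
f(c) = -12*c (f(c) = (-5 - 7)*c = -12*c)
x(-10)*(93 + f(H(5, 6))) = 1*(93 - 12*6) = 1*(93 - 72) = 1*21 = 21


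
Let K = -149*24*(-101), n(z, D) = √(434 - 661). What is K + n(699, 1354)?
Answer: 361176 + I*√227 ≈ 3.6118e+5 + 15.067*I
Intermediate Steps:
n(z, D) = I*√227 (n(z, D) = √(-227) = I*√227)
K = 361176 (K = -3576*(-101) = 361176)
K + n(699, 1354) = 361176 + I*√227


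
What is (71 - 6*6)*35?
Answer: 1225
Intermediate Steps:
(71 - 6*6)*35 = (71 - 36)*35 = 35*35 = 1225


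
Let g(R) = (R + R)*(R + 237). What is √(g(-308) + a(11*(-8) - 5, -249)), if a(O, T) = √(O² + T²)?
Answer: √(43736 + 15*√314) ≈ 209.77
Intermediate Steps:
g(R) = 2*R*(237 + R) (g(R) = (2*R)*(237 + R) = 2*R*(237 + R))
√(g(-308) + a(11*(-8) - 5, -249)) = √(2*(-308)*(237 - 308) + √((11*(-8) - 5)² + (-249)²)) = √(2*(-308)*(-71) + √((-88 - 5)² + 62001)) = √(43736 + √((-93)² + 62001)) = √(43736 + √(8649 + 62001)) = √(43736 + √70650) = √(43736 + 15*√314)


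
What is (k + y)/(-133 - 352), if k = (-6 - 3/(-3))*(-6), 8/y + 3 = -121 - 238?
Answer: -5426/87785 ≈ -0.061810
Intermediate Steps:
y = -4/181 (y = 8/(-3 + (-121 - 238)) = 8/(-3 - 359) = 8/(-362) = 8*(-1/362) = -4/181 ≈ -0.022099)
k = 30 (k = (-6 - 3*(-1/3))*(-6) = (-6 + 1)*(-6) = -5*(-6) = 30)
(k + y)/(-133 - 352) = (30 - 4/181)/(-133 - 352) = (5426/181)/(-485) = (5426/181)*(-1/485) = -5426/87785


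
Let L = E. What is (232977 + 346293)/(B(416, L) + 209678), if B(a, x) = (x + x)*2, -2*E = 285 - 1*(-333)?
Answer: 289635/104221 ≈ 2.7790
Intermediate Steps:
E = -309 (E = -(285 - 1*(-333))/2 = -(285 + 333)/2 = -½*618 = -309)
L = -309
B(a, x) = 4*x (B(a, x) = (2*x)*2 = 4*x)
(232977 + 346293)/(B(416, L) + 209678) = (232977 + 346293)/(4*(-309) + 209678) = 579270/(-1236 + 209678) = 579270/208442 = 579270*(1/208442) = 289635/104221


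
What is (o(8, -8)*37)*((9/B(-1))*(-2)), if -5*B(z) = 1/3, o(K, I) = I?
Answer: -79920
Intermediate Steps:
B(z) = -1/15 (B(z) = -1/(5*3) = -⅕*⅓ = -1/15)
(o(8, -8)*37)*((9/B(-1))*(-2)) = (-8*37)*((9/(-1/15))*(-2)) = -296*9*(-15)*(-2) = -(-39960)*(-2) = -296*270 = -79920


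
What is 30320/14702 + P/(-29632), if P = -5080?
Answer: 60820525/27228104 ≈ 2.2337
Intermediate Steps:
30320/14702 + P/(-29632) = 30320/14702 - 5080/(-29632) = 30320*(1/14702) - 5080*(-1/29632) = 15160/7351 + 635/3704 = 60820525/27228104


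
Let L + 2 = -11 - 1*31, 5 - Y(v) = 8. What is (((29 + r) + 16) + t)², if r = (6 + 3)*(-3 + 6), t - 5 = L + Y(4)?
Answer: 900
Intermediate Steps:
Y(v) = -3 (Y(v) = 5 - 1*8 = 5 - 8 = -3)
L = -44 (L = -2 + (-11 - 1*31) = -2 + (-11 - 31) = -2 - 42 = -44)
t = -42 (t = 5 + (-44 - 3) = 5 - 47 = -42)
r = 27 (r = 9*3 = 27)
(((29 + r) + 16) + t)² = (((29 + 27) + 16) - 42)² = ((56 + 16) - 42)² = (72 - 42)² = 30² = 900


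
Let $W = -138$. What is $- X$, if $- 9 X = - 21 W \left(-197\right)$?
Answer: $-63434$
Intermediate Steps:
$X = 63434$ ($X = - \frac{\left(-21\right) \left(-138\right) \left(-197\right)}{9} = - \frac{2898 \left(-197\right)}{9} = \left(- \frac{1}{9}\right) \left(-570906\right) = 63434$)
$- X = \left(-1\right) 63434 = -63434$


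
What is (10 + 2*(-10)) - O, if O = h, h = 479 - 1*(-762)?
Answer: -1251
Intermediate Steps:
h = 1241 (h = 479 + 762 = 1241)
O = 1241
(10 + 2*(-10)) - O = (10 + 2*(-10)) - 1*1241 = (10 - 20) - 1241 = -10 - 1241 = -1251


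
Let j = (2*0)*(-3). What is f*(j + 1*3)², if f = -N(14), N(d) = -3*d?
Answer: 378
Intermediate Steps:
f = 42 (f = -(-3)*14 = -1*(-42) = 42)
j = 0 (j = 0*(-3) = 0)
f*(j + 1*3)² = 42*(0 + 1*3)² = 42*(0 + 3)² = 42*3² = 42*9 = 378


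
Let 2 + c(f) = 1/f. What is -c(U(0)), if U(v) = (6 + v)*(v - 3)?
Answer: 37/18 ≈ 2.0556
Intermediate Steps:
U(v) = (-3 + v)*(6 + v) (U(v) = (6 + v)*(-3 + v) = (-3 + v)*(6 + v))
c(f) = -2 + 1/f
-c(U(0)) = -(-2 + 1/(-18 + 0² + 3*0)) = -(-2 + 1/(-18 + 0 + 0)) = -(-2 + 1/(-18)) = -(-2 - 1/18) = -1*(-37/18) = 37/18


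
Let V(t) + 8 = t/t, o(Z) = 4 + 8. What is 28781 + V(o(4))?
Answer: 28774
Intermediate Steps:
o(Z) = 12
V(t) = -7 (V(t) = -8 + t/t = -8 + 1 = -7)
28781 + V(o(4)) = 28781 - 7 = 28774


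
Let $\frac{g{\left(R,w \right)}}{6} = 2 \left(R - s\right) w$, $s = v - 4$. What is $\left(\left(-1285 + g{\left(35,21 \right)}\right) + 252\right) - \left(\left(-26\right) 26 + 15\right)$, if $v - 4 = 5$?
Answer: $7188$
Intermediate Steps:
$v = 9$ ($v = 4 + 5 = 9$)
$s = 5$ ($s = 9 - 4 = 5$)
$g{\left(R,w \right)} = 6 w \left(-10 + 2 R\right)$ ($g{\left(R,w \right)} = 6 \cdot 2 \left(R - 5\right) w = 6 \cdot 2 \left(-5 + R\right) w = 6 \left(-10 + 2 R\right) w = 6 w \left(-10 + 2 R\right)$)
$\left(\left(-1285 + g{\left(35,21 \right)}\right) + 252\right) - \left(\left(-26\right) 26 + 15\right) = \left(\left(-1285 + 12 \cdot 21 \left(-5 + 35\right)\right) + 252\right) - \left(\left(-26\right) 26 + 15\right) = \left(\left(-1285 + 12 \cdot 21 \cdot 30\right) + 252\right) - \left(-676 + 15\right) = \left(\left(-1285 + 7560\right) + 252\right) - -661 = \left(6275 + 252\right) + 661 = 6527 + 661 = 7188$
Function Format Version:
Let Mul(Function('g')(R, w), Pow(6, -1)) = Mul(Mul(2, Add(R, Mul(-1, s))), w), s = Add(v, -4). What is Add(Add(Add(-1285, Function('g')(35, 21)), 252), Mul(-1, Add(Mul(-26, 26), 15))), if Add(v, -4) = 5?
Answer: 7188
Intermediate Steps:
v = 9 (v = Add(4, 5) = 9)
s = 5 (s = Add(9, -4) = 5)
Function('g')(R, w) = Mul(6, w, Add(-10, Mul(2, R))) (Function('g')(R, w) = Mul(6, Mul(Mul(2, Add(R, Mul(-1, 5))), w)) = Mul(6, Mul(Mul(2, Add(R, -5)), w)) = Mul(6, Mul(Mul(2, Add(-5, R)), w)) = Mul(6, Mul(Add(-10, Mul(2, R)), w)) = Mul(6, Mul(w, Add(-10, Mul(2, R)))) = Mul(6, w, Add(-10, Mul(2, R))))
Add(Add(Add(-1285, Function('g')(35, 21)), 252), Mul(-1, Add(Mul(-26, 26), 15))) = Add(Add(Add(-1285, Mul(12, 21, Add(-5, 35))), 252), Mul(-1, Add(Mul(-26, 26), 15))) = Add(Add(Add(-1285, Mul(12, 21, 30)), 252), Mul(-1, Add(-676, 15))) = Add(Add(Add(-1285, 7560), 252), Mul(-1, -661)) = Add(Add(6275, 252), 661) = Add(6527, 661) = 7188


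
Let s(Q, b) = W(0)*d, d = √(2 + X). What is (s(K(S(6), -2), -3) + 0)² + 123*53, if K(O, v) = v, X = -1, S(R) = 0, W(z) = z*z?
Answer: 6519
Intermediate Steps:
W(z) = z²
d = 1 (d = √(2 - 1) = √1 = 1)
s(Q, b) = 0 (s(Q, b) = 0²*1 = 0*1 = 0)
(s(K(S(6), -2), -3) + 0)² + 123*53 = (0 + 0)² + 123*53 = 0² + 6519 = 0 + 6519 = 6519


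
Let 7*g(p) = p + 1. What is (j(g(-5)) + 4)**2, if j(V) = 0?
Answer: 16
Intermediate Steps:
g(p) = 1/7 + p/7 (g(p) = (p + 1)/7 = (1 + p)/7 = 1/7 + p/7)
(j(g(-5)) + 4)**2 = (0 + 4)**2 = 4**2 = 16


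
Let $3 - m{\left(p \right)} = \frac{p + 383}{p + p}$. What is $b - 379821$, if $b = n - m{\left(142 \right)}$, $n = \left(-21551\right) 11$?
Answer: $- \frac{175194815}{284} \approx -6.1688 \cdot 10^{5}$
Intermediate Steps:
$n = -237061$
$m{\left(p \right)} = 3 - \frac{383 + p}{2 p}$ ($m{\left(p \right)} = 3 - \frac{p + 383}{p + p} = 3 - \frac{383 + p}{2 p}$)
$b = - \frac{67325651}{284}$ ($b = -237061 - \frac{-383 + 5 \cdot 142}{2 \cdot 142} = -237061 - \frac{1}{2} \cdot \frac{1}{142} \left(-383 + 710\right) = -237061 - \frac{1}{2} \cdot \frac{1}{142} \cdot 327 = -237061 - \frac{327}{284} = - \frac{67325651}{284} \approx -2.3706 \cdot 10^{5}$)
$b - 379821 = - \frac{67325651}{284} - 379821 = - \frac{175194815}{284}$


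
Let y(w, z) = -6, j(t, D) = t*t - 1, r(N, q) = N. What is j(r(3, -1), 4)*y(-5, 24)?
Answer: -48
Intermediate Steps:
j(t, D) = -1 + t² (j(t, D) = t² - 1 = -1 + t²)
j(r(3, -1), 4)*y(-5, 24) = (-1 + 3²)*(-6) = (-1 + 9)*(-6) = 8*(-6) = -48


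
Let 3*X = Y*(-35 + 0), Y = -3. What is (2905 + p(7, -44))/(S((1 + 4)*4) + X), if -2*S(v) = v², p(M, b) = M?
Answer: -2912/165 ≈ -17.648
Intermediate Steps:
X = 35 (X = (-3*(-35 + 0))/3 = (-3*(-35))/3 = (⅓)*105 = 35)
S(v) = -v²/2
(2905 + p(7, -44))/(S((1 + 4)*4) + X) = (2905 + 7)/(-16*(1 + 4)²/2 + 35) = 2912/(-(5*4)²/2 + 35) = 2912/(-½*20² + 35) = 2912/(-½*400 + 35) = 2912/(-200 + 35) = 2912/(-165) = 2912*(-1/165) = -2912/165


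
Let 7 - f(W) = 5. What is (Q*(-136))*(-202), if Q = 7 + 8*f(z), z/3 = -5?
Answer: 631856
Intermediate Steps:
z = -15 (z = 3*(-5) = -15)
f(W) = 2 (f(W) = 7 - 1*5 = 7 - 5 = 2)
Q = 23 (Q = 7 + 8*2 = 7 + 16 = 23)
(Q*(-136))*(-202) = (23*(-136))*(-202) = -3128*(-202) = 631856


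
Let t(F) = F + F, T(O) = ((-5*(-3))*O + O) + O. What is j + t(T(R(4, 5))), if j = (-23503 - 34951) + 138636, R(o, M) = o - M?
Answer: 80148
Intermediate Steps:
T(O) = 17*O (T(O) = (15*O + O) + O = 16*O + O = 17*O)
j = 80182 (j = -58454 + 138636 = 80182)
t(F) = 2*F
j + t(T(R(4, 5))) = 80182 + 2*(17*(4 - 1*5)) = 80182 + 2*(17*(4 - 5)) = 80182 + 2*(17*(-1)) = 80182 + 2*(-17) = 80182 - 34 = 80148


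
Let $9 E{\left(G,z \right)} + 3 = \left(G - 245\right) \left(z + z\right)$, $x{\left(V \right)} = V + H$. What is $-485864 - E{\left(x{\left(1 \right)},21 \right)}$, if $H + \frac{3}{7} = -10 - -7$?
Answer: $-484709$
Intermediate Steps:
$H = - \frac{24}{7}$ ($H = - \frac{3}{7} - 3 = - \frac{24}{7} \approx -3.4286$)
$x{\left(V \right)} = - \frac{24}{7} + V$ ($x{\left(V \right)} = V - \frac{24}{7} = - \frac{24}{7} + V$)
$E{\left(G,z \right)} = - \frac{1}{3} + \frac{2 z \left(-245 + G\right)}{9}$ ($E{\left(G,z \right)} = - \frac{1}{3} + \frac{\left(G - 245\right) \left(z + z\right)}{9} = - \frac{1}{3} + \frac{\left(-245 + G\right) 2 z}{9} = - \frac{1}{3} + \frac{2 z \left(-245 + G\right)}{9}$)
$-485864 - E{\left(x{\left(1 \right)},21 \right)} = -485864 - \left(- \frac{1}{3} - \frac{3430}{3} + \frac{2}{9} \left(- \frac{24}{7} + 1\right) 21\right) = -485864 - \left(- \frac{1}{3} - \frac{3430}{3} + \frac{2}{9} \left(- \frac{17}{7}\right) 21\right) = -485864 - \left(- \frac{1}{3} - \frac{3430}{3} - \frac{34}{3}\right) = -485864 - -1155 = -485864 + 1155 = -484709$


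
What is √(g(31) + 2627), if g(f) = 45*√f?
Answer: √(2627 + 45*√31) ≈ 53.643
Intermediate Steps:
√(g(31) + 2627) = √(45*√31 + 2627) = √(2627 + 45*√31)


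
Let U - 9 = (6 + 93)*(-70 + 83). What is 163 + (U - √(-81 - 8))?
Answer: 1459 - I*√89 ≈ 1459.0 - 9.434*I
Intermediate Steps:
U = 1296 (U = 9 + (6 + 93)*(-70 + 83) = 9 + 99*13 = 9 + 1287 = 1296)
163 + (U - √(-81 - 8)) = 163 + (1296 - √(-81 - 8)) = 163 + (1296 - √(-89)) = 163 + (1296 - I*√89) = 1459 - I*√89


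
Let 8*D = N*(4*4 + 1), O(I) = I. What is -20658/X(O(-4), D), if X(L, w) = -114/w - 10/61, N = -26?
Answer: -139245249/12803 ≈ -10876.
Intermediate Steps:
D = -221/4 (D = (-26*(4*4 + 1))/8 = (-26*(16 + 1))/8 = (-26*17)/8 = (⅛)*(-442) = -221/4 ≈ -55.250)
X(L, w) = -10/61 - 114/w (X(L, w) = -114/w - 10*1/61 = -114/w - 10/61 = -10/61 - 114/w)
-20658/X(O(-4), D) = -20658/(-10/61 - 114/(-221/4)) = -20658/(-10/61 - 114*(-4/221)) = -20658/(-10/61 + 456/221) = -20658/25606/13481 = -20658*13481/25606 = -139245249/12803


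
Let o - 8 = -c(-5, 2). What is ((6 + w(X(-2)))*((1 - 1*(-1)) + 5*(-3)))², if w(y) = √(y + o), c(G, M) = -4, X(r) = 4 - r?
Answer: 9126 + 6084*√2 ≈ 17730.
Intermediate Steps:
o = 12 (o = 8 - 1*(-4) = 8 + 4 = 12)
w(y) = √(12 + y) (w(y) = √(y + 12) = √(12 + y))
((6 + w(X(-2)))*((1 - 1*(-1)) + 5*(-3)))² = ((6 + √(12 + (4 - 1*(-2))))*((1 - 1*(-1)) + 5*(-3)))² = ((6 + √(12 + (4 + 2)))*((1 + 1) - 15))² = ((6 + √(12 + 6))*(2 - 15))² = ((6 + √18)*(-13))² = ((6 + 3*√2)*(-13))² = (-78 - 39*√2)²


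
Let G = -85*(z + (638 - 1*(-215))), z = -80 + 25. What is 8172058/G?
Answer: -4086029/33915 ≈ -120.48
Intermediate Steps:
z = -55
G = -67830 (G = -85*(-55 + (638 - 1*(-215))) = -85*(-55 + (638 + 215)) = -85*(-55 + 853) = -85*798 = -67830)
8172058/G = 8172058/(-67830) = 8172058*(-1/67830) = -4086029/33915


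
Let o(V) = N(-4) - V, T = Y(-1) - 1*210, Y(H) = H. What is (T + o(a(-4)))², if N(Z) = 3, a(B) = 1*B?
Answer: 41616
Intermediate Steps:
a(B) = B
T = -211 (T = -1 - 1*210 = -1 - 210 = -211)
o(V) = 3 - V
(T + o(a(-4)))² = (-211 + (3 - 1*(-4)))² = (-211 + (3 + 4))² = (-211 + 7)² = (-204)² = 41616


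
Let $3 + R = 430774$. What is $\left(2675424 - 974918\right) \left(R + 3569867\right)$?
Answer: $6803108922828$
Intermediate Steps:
$R = 430771$ ($R = -3 + 430774 = 430771$)
$\left(2675424 - 974918\right) \left(R + 3569867\right) = \left(2675424 - 974918\right) \left(430771 + 3569867\right) = \left(2675424 - 974918\right) 4000638 = 1700506 \cdot 4000638 = 6803108922828$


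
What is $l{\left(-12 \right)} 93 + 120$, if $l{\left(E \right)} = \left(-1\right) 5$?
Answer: $-345$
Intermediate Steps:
$l{\left(E \right)} = -5$
$l{\left(-12 \right)} 93 + 120 = \left(-5\right) 93 + 120 = -465 + 120 = -345$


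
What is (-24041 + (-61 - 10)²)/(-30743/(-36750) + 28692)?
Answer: -698250000/1054461743 ≈ -0.66219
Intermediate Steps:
(-24041 + (-61 - 10)²)/(-30743/(-36750) + 28692) = (-24041 + (-71)²)/(-30743*(-1/36750) + 28692) = (-24041 + 5041)/(30743/36750 + 28692) = -19000/1054461743/36750 = -19000*36750/1054461743 = -698250000/1054461743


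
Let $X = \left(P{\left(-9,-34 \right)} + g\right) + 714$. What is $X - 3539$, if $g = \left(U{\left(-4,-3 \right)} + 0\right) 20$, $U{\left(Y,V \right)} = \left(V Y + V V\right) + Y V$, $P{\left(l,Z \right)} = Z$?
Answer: $-2199$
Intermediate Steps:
$U{\left(Y,V \right)} = V^{2} + 2 V Y$ ($U{\left(Y,V \right)} = \left(V Y + V^{2}\right) + V Y = \left(V^{2} + V Y\right) + V Y = V^{2} + 2 V Y$)
$g = 660$ ($g = \left(- 3 \left(-3 + 2 \left(-4\right)\right) + 0\right) 20 = \left(- 3 \left(-3 - 8\right) + 0\right) 20 = \left(\left(-3\right) \left(-11\right) + 0\right) 20 = \left(33 + 0\right) 20 = 33 \cdot 20 = 660$)
$X = 1340$ ($X = \left(-34 + 660\right) + 714 = 626 + 714 = 1340$)
$X - 3539 = 1340 - 3539 = -2199$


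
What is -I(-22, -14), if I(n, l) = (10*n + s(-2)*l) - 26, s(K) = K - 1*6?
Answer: 134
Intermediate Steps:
s(K) = -6 + K (s(K) = K - 6 = -6 + K)
I(n, l) = -26 - 8*l + 10*n (I(n, l) = (10*n + (-6 - 2)*l) - 26 = (10*n - 8*l) - 26 = (-8*l + 10*n) - 26 = -26 - 8*l + 10*n)
-I(-22, -14) = -(-26 - 8*(-14) + 10*(-22)) = -(-26 + 112 - 220) = -1*(-134) = 134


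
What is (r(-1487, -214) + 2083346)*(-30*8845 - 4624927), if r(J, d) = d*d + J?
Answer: -10404822310435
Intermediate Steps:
r(J, d) = J + d² (r(J, d) = d² + J = J + d²)
(r(-1487, -214) + 2083346)*(-30*8845 - 4624927) = ((-1487 + (-214)²) + 2083346)*(-30*8845 - 4624927) = ((-1487 + 45796) + 2083346)*(-265350 - 4624927) = (44309 + 2083346)*(-4890277) = 2127655*(-4890277) = -10404822310435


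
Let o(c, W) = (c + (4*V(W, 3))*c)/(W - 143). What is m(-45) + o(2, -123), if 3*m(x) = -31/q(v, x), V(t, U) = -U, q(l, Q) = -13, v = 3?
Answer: 4552/5187 ≈ 0.87758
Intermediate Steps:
m(x) = 31/39 (m(x) = (-31/(-13))/3 = (-31*(-1/13))/3 = (⅓)*(31/13) = 31/39)
o(c, W) = -11*c/(-143 + W) (o(c, W) = (c + (4*(-1*3))*c)/(W - 143) = (c + (4*(-3))*c)/(-143 + W) = (c - 12*c)/(-143 + W) = (-11*c)/(-143 + W) = -11*c/(-143 + W))
m(-45) + o(2, -123) = 31/39 - 11*2/(-143 - 123) = 31/39 - 11*2/(-266) = 31/39 - 11*2*(-1/266) = 31/39 + 11/133 = 4552/5187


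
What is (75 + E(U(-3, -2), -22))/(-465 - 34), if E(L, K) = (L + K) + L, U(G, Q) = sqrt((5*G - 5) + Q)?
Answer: -53/499 - 2*I*sqrt(22)/499 ≈ -0.10621 - 0.018799*I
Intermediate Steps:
U(G, Q) = sqrt(-5 + Q + 5*G) (U(G, Q) = sqrt((-5 + 5*G) + Q) = sqrt(-5 + Q + 5*G))
E(L, K) = K + 2*L (E(L, K) = (K + L) + L = K + 2*L)
(75 + E(U(-3, -2), -22))/(-465 - 34) = (75 + (-22 + 2*sqrt(-5 - 2 + 5*(-3))))/(-465 - 34) = (75 + (-22 + 2*sqrt(-5 - 2 - 15)))/(-499) = (75 + (-22 + 2*sqrt(-22)))*(-1/499) = (75 + (-22 + 2*(I*sqrt(22))))*(-1/499) = (75 + (-22 + 2*I*sqrt(22)))*(-1/499) = (53 + 2*I*sqrt(22))*(-1/499) = -53/499 - 2*I*sqrt(22)/499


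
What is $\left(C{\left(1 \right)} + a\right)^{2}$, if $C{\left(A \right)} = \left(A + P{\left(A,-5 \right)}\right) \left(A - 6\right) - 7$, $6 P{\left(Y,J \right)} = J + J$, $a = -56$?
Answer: $\frac{32041}{9} \approx 3560.1$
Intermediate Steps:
$P{\left(Y,J \right)} = \frac{J}{3}$ ($P{\left(Y,J \right)} = \frac{J + J}{6} = \frac{2 J}{6} = \frac{J}{3}$)
$C{\left(A \right)} = -7 + \left(-6 + A\right) \left(- \frac{5}{3} + A\right)$ ($C{\left(A \right)} = \left(A + \frac{1}{3} \left(-5\right)\right) \left(A - 6\right) - 7 = \left(A - \frac{5}{3}\right) \left(-6 + A\right) - 7 = \left(- \frac{5}{3} + A\right) \left(-6 + A\right) - 7 = \left(-6 + A\right) \left(- \frac{5}{3} + A\right) - 7 = -7 + \left(-6 + A\right) \left(- \frac{5}{3} + A\right)$)
$\left(C{\left(1 \right)} + a\right)^{2} = \left(\left(3 + 1^{2} - \frac{23}{3}\right) - 56\right)^{2} = \left(\left(3 + 1 - \frac{23}{3}\right) - 56\right)^{2} = \left(- \frac{11}{3} - 56\right)^{2} = \left(- \frac{179}{3}\right)^{2} = \frac{32041}{9}$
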